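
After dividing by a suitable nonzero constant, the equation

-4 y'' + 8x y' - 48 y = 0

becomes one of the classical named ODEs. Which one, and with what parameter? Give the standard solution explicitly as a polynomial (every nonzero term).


All three coefficients share the factor -4; dividing through by -4 gives  y'' - 2x y' + 12 y = 0.
This matches the Hermite equation y'' - 2x y' + 2n y = 0 with 2n = 12, so n = 6; the polynomial solution is H_6(x).
With y = sum_k a_k x^k, matching x^k gives (k+2)(k+1) a_{k+2} = 2(k - n) a_k = 2(k - 6) a_k. The right side vanishes at k = 6, so the series with the parity of 6 terminates at degree 6.
Standard normalization: leading coefficient of H_n is 2^n, so a_6 = 2^6 = 64. Work downward with a_k = (k+1)(k+2) a_{k+2} / (2(k - n)):
  a_4 = (5)(6)(64) / (2(4 - 6)) = 1920/(-4) = -480
  a_2 = (3)(4)(-480) / (2(2 - 6)) = -5760/(-8) = 720
  a_0 = (1)(2)(720) / (2(0 - 6)) = 1440/(-12) = -120
Hence H_6(x) = 64 x^6 - 480 x^4 + 720 x^2 - 120.

H_6(x); series = 64 x^6 - 480 x^4 + 720 x^2 - 120


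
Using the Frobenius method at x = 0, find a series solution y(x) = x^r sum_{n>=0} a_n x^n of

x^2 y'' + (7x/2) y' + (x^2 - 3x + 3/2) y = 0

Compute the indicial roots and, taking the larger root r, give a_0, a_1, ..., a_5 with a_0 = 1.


Write in Frobenius form y'' + (p(x)/x) y' + (q(x)/x^2) y = 0:
  p(x) = 7/2,  q(x) = x^2 - 3x + 3/2.
Indicial equation: r(r-1) + (7/2) r + (3/2) = 0 -> roots r_1 = -1, r_2 = -3/2.
Take r = r_1 = -1. Let y(x) = x^r sum_{n>=0} a_n x^n with a_0 = 1.
Substitute y = x^r sum a_n x^n and match x^{r+n}. The recurrence is
  D(n) a_n - 3 a_{n-1} + 1 a_{n-2} = 0,  where D(n) = (r+n)(r+n-1) + (7/2)(r+n) + (3/2).
  a_n = [3 a_{n-1} - 1 a_{n-2}] / D(n).
Since the indicial polynomial factors as (r - r_1)(r - r_2), D(n) = (r_1 + n - r_1)(r_1 + n - r_2) = n(n + 1/2).
Evaluating step by step (a_0 = 1):
  n = 1: D(1) = 1(1 + 1/2) = 3/2; numerator = 3(1) = 3; a_1 = (3)/(3/2) = 2
  n = 2: D(2) = 2(2 + 1/2) = 5; numerator = 3(2) - 1(1) = 5; a_2 = (5)/(5) = 1
  n = 3: D(3) = 3(3 + 1/2) = 21/2; numerator = 3(1) - 1(2) = 1; a_3 = (1)/(21/2) = 2/21
  n = 4: D(4) = 4(4 + 1/2) = 18; numerator = 3(2/21) - 1(1) = -5/7; a_4 = (-5/7)/(18) = -5/126
  n = 5: D(5) = 5(5 + 1/2) = 55/2; numerator = 3(-5/126) - 1(2/21) = -3/14; a_5 = (-3/14)/(55/2) = -3/385

r = -1; a_0 = 1; a_1 = 2; a_2 = 1; a_3 = 2/21; a_4 = -5/126; a_5 = -3/385


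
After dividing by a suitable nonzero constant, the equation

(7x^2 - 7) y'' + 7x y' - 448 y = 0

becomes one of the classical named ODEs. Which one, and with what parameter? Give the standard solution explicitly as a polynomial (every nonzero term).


All three coefficients share the factor -7; dividing through by -7 gives  (1 - x^2) y'' - x y' + 64 y = 0.
This matches the Chebyshev equation (1 - x^2) y'' - x y' + n^2 y = 0 (note the -x y' term, not -2x y') with n^2 = 64, so n = 8; the polynomial solution is T_8(x).
With y = sum_k a_k x^k, matching x^k gives (k+2)(k+1) a_{k+2} = (k^2 - n^2) a_k = (k - 8)(k + 8) a_k. The right side vanishes at k = 8, so the series with the parity of 8 terminates at degree 8.
Standard normalization: leading coefficient of T_n is 2^(n-1), so a_8 = 2^7 = 128. Work downward with a_k = (k+1)(k+2) a_{k+2} / ((k - 8)(k + 8)):
  a_6 = (7)(8)(128) / ((6 - 8)(6 + 8)) = 7168/(-28) = -256
  a_4 = (5)(6)(-256) / ((4 - 8)(4 + 8)) = -7680/(-48) = 160
  a_2 = (3)(4)(160) / ((2 - 8)(2 + 8)) = 1920/(-60) = -32
  a_0 = (1)(2)(-32) / ((0 - 8)(0 + 8)) = -64/(-64) = 1
Hence T_8(x) = 128 x^8 - 256 x^6 + 160 x^4 - 32 x^2 + 1.

T_8(x); series = 128 x^8 - 256 x^6 + 160 x^4 - 32 x^2 + 1


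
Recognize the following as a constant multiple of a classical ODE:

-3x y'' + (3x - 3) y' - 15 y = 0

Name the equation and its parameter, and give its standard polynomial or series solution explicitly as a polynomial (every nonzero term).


All three coefficients share the factor -3; dividing through by -3 gives  x y'' + (1 - x) y' + 5 y = 0.
This matches the Laguerre equation x y'' + (1 - x) y' + n y = 0 with n = 5; the polynomial solution is L_5(x).
With y = sum_k a_k x^k, matching x^k gives (k+1)k a_{k+1} + (k+1) a_{k+1} - k a_k + n a_k = 0, i.e. (k+1)^2 a_{k+1} = (k - n) a_k = (k - 5) a_k. The right side vanishes at k = 5, so the series terminates at degree 5.
Standard normalization L_n(0) = 1 gives a_0 = 1. Work upward with a_{k+1} = (k - 5) a_k / (k+1)^2:
  a_1 = (0 - 5)(1) / 1^2 = -5/1 = -5
  a_2 = (1 - 5)(-5) / 2^2 = 20/4 = 5
  a_3 = (2 - 5)(5) / 3^2 = -15/9 = -5/3
  a_4 = (3 - 5)(-5/3) / 4^2 = (10/3)/16 = 5/24
  a_5 = (4 - 5)(5/24) / 5^2 = (-5/24)/25 = -1/120
Hence L_5(x) = -x^5/120 + 5 x^4/24 - 5 x^3/3 + 5 x^2 - 5 x + 1.

L_5(x); series = -x^5/120 + 5 x^4/24 - 5 x^3/3 + 5 x^2 - 5 x + 1


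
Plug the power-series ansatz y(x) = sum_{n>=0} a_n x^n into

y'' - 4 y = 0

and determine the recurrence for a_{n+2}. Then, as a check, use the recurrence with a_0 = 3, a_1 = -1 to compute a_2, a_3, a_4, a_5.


Substitute y = sum_n a_n x^n into y'' + (const) y = 0.
y''(x) = sum_{n>=0} (n+2)(n+1) a_{n+2} x^n.
The ODE becomes sum_n [(n+2)(n+1) a_{n+2} - 4 a_n] x^n = 0.
Setting each coefficient to zero gives the recurrence:
  (n+2)(n+1) a_{n+2} - 4 a_n = 0,
  a_{n+2} = 4 / ((n+1)(n+2)) a_n.

Check with a_0 = 3, a_1 = -1 (apply the recurrence for n = 0, 1, 2, 3): a_0 = 3, a_1 = -1, a_2 = 6, a_3 = -2/3, a_4 = 2, a_5 = -2/15.

a_{n+2} = 4/((n+1)(n+2)) * a_n; check: a_0 = 3, a_1 = -1, a_2 = 6, a_3 = -2/3, a_4 = 2, a_5 = -2/15


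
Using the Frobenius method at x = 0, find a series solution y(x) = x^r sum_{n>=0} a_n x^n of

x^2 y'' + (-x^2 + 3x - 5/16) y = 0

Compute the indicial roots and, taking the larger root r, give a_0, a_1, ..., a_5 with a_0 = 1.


Write in Frobenius form y'' + (p(x)/x) y' + (q(x)/x^2) y = 0:
  p(x) = 0,  q(x) = -x^2 + 3x - 5/16.
Indicial equation: r(r-1) + (0) r + (-5/16) = 0 -> roots r_1 = 5/4, r_2 = -1/4.
Take r = r_1 = 5/4. Let y(x) = x^r sum_{n>=0} a_n x^n with a_0 = 1.
Substitute y = x^r sum a_n x^n and match x^{r+n}. The recurrence is
  D(n) a_n + 3 a_{n-1} - 1 a_{n-2} = 0,  where D(n) = (r+n)(r+n-1) + (0)(r+n) + (-5/16).
  a_n = [-3 a_{n-1} + 1 a_{n-2}] / D(n).
Since the indicial polynomial factors as (r - r_1)(r - r_2), D(n) = (r_1 + n - r_1)(r_1 + n - r_2) = n(n + 3/2).
Evaluating step by step (a_0 = 1):
  n = 1: D(1) = 1(1 + 3/2) = 5/2; numerator = -3(1) = -3; a_1 = (-3)/(5/2) = -6/5
  n = 2: D(2) = 2(2 + 3/2) = 7; numerator = -3(-6/5) + 1(1) = 23/5; a_2 = (23/5)/(7) = 23/35
  n = 3: D(3) = 3(3 + 3/2) = 27/2; numerator = -3(23/35) + 1(-6/5) = -111/35; a_3 = (-111/35)/(27/2) = -74/315
  n = 4: D(4) = 4(4 + 3/2) = 22; numerator = -3(-74/315) + 1(23/35) = 143/105; a_4 = (143/105)/(22) = 13/210
  n = 5: D(5) = 5(5 + 3/2) = 65/2; numerator = -3(13/210) + 1(-74/315) = -53/126; a_5 = (-53/126)/(65/2) = -53/4095

r = 5/4; a_0 = 1; a_1 = -6/5; a_2 = 23/35; a_3 = -74/315; a_4 = 13/210; a_5 = -53/4095


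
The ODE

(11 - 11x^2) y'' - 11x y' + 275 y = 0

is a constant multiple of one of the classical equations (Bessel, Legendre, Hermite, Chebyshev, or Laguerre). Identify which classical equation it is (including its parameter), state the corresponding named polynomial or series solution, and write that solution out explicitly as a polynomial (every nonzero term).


All three coefficients share the factor 11; dividing through by 11 gives  (1 - x^2) y'' - x y' + 25 y = 0.
This matches the Chebyshev equation (1 - x^2) y'' - x y' + n^2 y = 0 (note the -x y' term, not -2x y') with n^2 = 25, so n = 5; the polynomial solution is T_5(x).
With y = sum_k a_k x^k, matching x^k gives (k+2)(k+1) a_{k+2} = (k^2 - n^2) a_k = (k - 5)(k + 5) a_k. The right side vanishes at k = 5, so the series with the parity of 5 terminates at degree 5.
Standard normalization: leading coefficient of T_n is 2^(n-1), so a_5 = 2^4 = 16. Work downward with a_k = (k+1)(k+2) a_{k+2} / ((k - 5)(k + 5)):
  a_3 = (4)(5)(16) / ((3 - 5)(3 + 5)) = 320/(-16) = -20
  a_1 = (2)(3)(-20) / ((1 - 5)(1 + 5)) = -120/(-24) = 5
Hence T_5(x) = 16 x^5 - 20 x^3 + 5 x.

T_5(x); series = 16 x^5 - 20 x^3 + 5 x


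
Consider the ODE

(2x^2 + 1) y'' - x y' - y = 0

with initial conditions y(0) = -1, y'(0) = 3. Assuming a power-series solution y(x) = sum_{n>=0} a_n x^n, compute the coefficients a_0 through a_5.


Ansatz: y(x) = sum_{n>=0} a_n x^n, so y'(x) = sum_{n>=1} n a_n x^(n-1) and y''(x) = sum_{n>=2} n(n-1) a_n x^(n-2).
Substitute into P(x) y'' + Q(x) y' + R(x) y = 0 with P(x) = 2x^2 + 1, Q(x) = -x, R(x) = -1, and match powers of x.
Initial conditions: a_0 = -1, a_1 = 3.
Setting the coefficient of each power of x to zero and solving order by order (substituting the coefficients already found):
  x^0: 2 a_2 - a_0 = 0  ->  2 a_2 = a_0 = -1  ->  a_2 = -1/2
  x^1: 6 a_3 - 2 a_1 = 0  ->  6 a_3 = 2 a_1 = 6  ->  a_3 = 1
  x^2: 12 a_4 + a_2 = 0  ->  12 a_4 = -a_2 = 1/2  ->  a_4 = 1/24
  x^3: 20 a_5 + 8 a_3 = 0  ->  20 a_5 = -8 a_3 = -8  ->  a_5 = -2/5
Truncated series: y(x) = -1 + 3 x - (1/2) x^2 + x^3 + (1/24) x^4 - (2/5) x^5 + O(x^6).

a_0 = -1; a_1 = 3; a_2 = -1/2; a_3 = 1; a_4 = 1/24; a_5 = -2/5


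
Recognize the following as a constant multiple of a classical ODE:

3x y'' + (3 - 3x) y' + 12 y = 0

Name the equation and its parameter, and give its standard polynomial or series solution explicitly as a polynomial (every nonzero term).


All three coefficients share the factor 3; dividing through by 3 gives  x y'' + (1 - x) y' + 4 y = 0.
This matches the Laguerre equation x y'' + (1 - x) y' + n y = 0 with n = 4; the polynomial solution is L_4(x).
With y = sum_k a_k x^k, matching x^k gives (k+1)k a_{k+1} + (k+1) a_{k+1} - k a_k + n a_k = 0, i.e. (k+1)^2 a_{k+1} = (k - n) a_k = (k - 4) a_k. The right side vanishes at k = 4, so the series terminates at degree 4.
Standard normalization L_n(0) = 1 gives a_0 = 1. Work upward with a_{k+1} = (k - 4) a_k / (k+1)^2:
  a_1 = (0 - 4)(1) / 1^2 = -4/1 = -4
  a_2 = (1 - 4)(-4) / 2^2 = 12/4 = 3
  a_3 = (2 - 4)(3) / 3^2 = -6/9 = -2/3
  a_4 = (3 - 4)(-2/3) / 4^2 = (2/3)/16 = 1/24
Hence L_4(x) = x^4/24 - 2 x^3/3 + 3 x^2 - 4 x + 1.

L_4(x); series = x^4/24 - 2 x^3/3 + 3 x^2 - 4 x + 1


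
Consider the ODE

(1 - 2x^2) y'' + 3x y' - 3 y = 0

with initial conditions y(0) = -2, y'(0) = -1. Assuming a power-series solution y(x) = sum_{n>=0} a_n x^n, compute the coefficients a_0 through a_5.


Ansatz: y(x) = sum_{n>=0} a_n x^n, so y'(x) = sum_{n>=1} n a_n x^(n-1) and y''(x) = sum_{n>=2} n(n-1) a_n x^(n-2).
Substitute into P(x) y'' + Q(x) y' + R(x) y = 0 with P(x) = 1 - 2x^2, Q(x) = 3x, R(x) = -3, and match powers of x.
Initial conditions: a_0 = -2, a_1 = -1.
Setting the coefficient of each power of x to zero and solving order by order (substituting the coefficients already found):
  x^0: 2 a_2 - 3 a_0 = 0  ->  2 a_2 = 3 a_0 = -6  ->  a_2 = -3
  x^1: 6 a_3 = 0  ->  a_3 = 0
  x^2: 12 a_4 - a_2 = 0  ->  12 a_4 = a_2 = -3  ->  a_4 = -1/4
  x^3: 20 a_5 - 6 a_3 = 0  ->  20 a_5 = 6 a_3 = 0  ->  a_5 = 0
Truncated series: y(x) = -2 - x - 3 x^2 - (1/4) x^4 + O(x^6).

a_0 = -2; a_1 = -1; a_2 = -3; a_3 = 0; a_4 = -1/4; a_5 = 0


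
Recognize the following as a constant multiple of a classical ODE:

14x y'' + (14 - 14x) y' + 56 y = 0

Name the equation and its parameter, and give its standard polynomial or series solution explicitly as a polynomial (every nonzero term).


All three coefficients share the factor 14; dividing through by 14 gives  x y'' + (1 - x) y' + 4 y = 0.
This matches the Laguerre equation x y'' + (1 - x) y' + n y = 0 with n = 4; the polynomial solution is L_4(x).
With y = sum_k a_k x^k, matching x^k gives (k+1)k a_{k+1} + (k+1) a_{k+1} - k a_k + n a_k = 0, i.e. (k+1)^2 a_{k+1} = (k - n) a_k = (k - 4) a_k. The right side vanishes at k = 4, so the series terminates at degree 4.
Standard normalization L_n(0) = 1 gives a_0 = 1. Work upward with a_{k+1} = (k - 4) a_k / (k+1)^2:
  a_1 = (0 - 4)(1) / 1^2 = -4/1 = -4
  a_2 = (1 - 4)(-4) / 2^2 = 12/4 = 3
  a_3 = (2 - 4)(3) / 3^2 = -6/9 = -2/3
  a_4 = (3 - 4)(-2/3) / 4^2 = (2/3)/16 = 1/24
Hence L_4(x) = x^4/24 - 2 x^3/3 + 3 x^2 - 4 x + 1.

L_4(x); series = x^4/24 - 2 x^3/3 + 3 x^2 - 4 x + 1


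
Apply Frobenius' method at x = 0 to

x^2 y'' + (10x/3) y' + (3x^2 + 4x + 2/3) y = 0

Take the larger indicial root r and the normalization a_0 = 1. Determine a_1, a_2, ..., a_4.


Write in Frobenius form y'' + (p(x)/x) y' + (q(x)/x^2) y = 0:
  p(x) = 10/3,  q(x) = 3x^2 + 4x + 2/3.
Indicial equation: r(r-1) + (10/3) r + (2/3) = 0 -> roots r_1 = -1/3, r_2 = -2.
Take r = r_1 = -1/3. Let y(x) = x^r sum_{n>=0} a_n x^n with a_0 = 1.
Substitute y = x^r sum a_n x^n and match x^{r+n}. The recurrence is
  D(n) a_n + 4 a_{n-1} + 3 a_{n-2} = 0,  where D(n) = (r+n)(r+n-1) + (10/3)(r+n) + (2/3).
  a_n = [-4 a_{n-1} - 3 a_{n-2}] / D(n).
Since the indicial polynomial factors as (r - r_1)(r - r_2), D(n) = (r_1 + n - r_1)(r_1 + n - r_2) = n(n + 5/3).
Evaluating step by step (a_0 = 1):
  n = 1: D(1) = 1(1 + 5/3) = 8/3; numerator = -4(1) = -4; a_1 = (-4)/(8/3) = -3/2
  n = 2: D(2) = 2(2 + 5/3) = 22/3; numerator = -4(-3/2) - 3(1) = 3; a_2 = (3)/(22/3) = 9/22
  n = 3: D(3) = 3(3 + 5/3) = 14; numerator = -4(9/22) - 3(-3/2) = 63/22; a_3 = (63/22)/(14) = 9/44
  n = 4: D(4) = 4(4 + 5/3) = 68/3; numerator = -4(9/44) - 3(9/22) = -45/22; a_4 = (-45/22)/(68/3) = -135/1496

r = -1/3; a_0 = 1; a_1 = -3/2; a_2 = 9/22; a_3 = 9/44; a_4 = -135/1496


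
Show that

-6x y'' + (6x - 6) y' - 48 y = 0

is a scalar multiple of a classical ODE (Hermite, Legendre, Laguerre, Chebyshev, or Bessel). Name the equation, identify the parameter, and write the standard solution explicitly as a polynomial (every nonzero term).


All three coefficients share the factor -6; dividing through by -6 gives  x y'' + (1 - x) y' + 8 y = 0.
This matches the Laguerre equation x y'' + (1 - x) y' + n y = 0 with n = 8; the polynomial solution is L_8(x).
With y = sum_k a_k x^k, matching x^k gives (k+1)k a_{k+1} + (k+1) a_{k+1} - k a_k + n a_k = 0, i.e. (k+1)^2 a_{k+1} = (k - n) a_k = (k - 8) a_k. The right side vanishes at k = 8, so the series terminates at degree 8.
Standard normalization L_n(0) = 1 gives a_0 = 1. Work upward with a_{k+1} = (k - 8) a_k / (k+1)^2:
  a_1 = (0 - 8)(1) / 1^2 = -8/1 = -8
  a_2 = (1 - 8)(-8) / 2^2 = 56/4 = 14
  a_3 = (2 - 8)(14) / 3^2 = -84/9 = -28/3
  a_4 = (3 - 8)(-28/3) / 4^2 = (140/3)/16 = 35/12
  a_5 = (4 - 8)(35/12) / 5^2 = (-35/3)/25 = -7/15
  a_6 = (5 - 8)(-7/15) / 6^2 = (7/5)/36 = 7/180
  a_7 = (6 - 8)(7/180) / 7^2 = (-7/90)/49 = -1/630
  a_8 = (7 - 8)(-1/630) / 8^2 = (1/630)/64 = 1/40320
Hence L_8(x) = x^8/40320 - x^7/630 + 7 x^6/180 - 7 x^5/15 + 35 x^4/12 - 28 x^3/3 + 14 x^2 - 8 x + 1.

L_8(x); series = x^8/40320 - x^7/630 + 7 x^6/180 - 7 x^5/15 + 35 x^4/12 - 28 x^3/3 + 14 x^2 - 8 x + 1


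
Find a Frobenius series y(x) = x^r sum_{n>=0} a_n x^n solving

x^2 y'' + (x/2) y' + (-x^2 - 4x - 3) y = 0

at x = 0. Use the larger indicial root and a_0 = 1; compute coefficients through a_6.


Write in Frobenius form y'' + (p(x)/x) y' + (q(x)/x^2) y = 0:
  p(x) = 1/2,  q(x) = -x^2 - 4x - 3.
Indicial equation: r(r-1) + (1/2) r + (-3) = 0 -> roots r_1 = 2, r_2 = -3/2.
Take r = r_1 = 2. Let y(x) = x^r sum_{n>=0} a_n x^n with a_0 = 1.
Substitute y = x^r sum a_n x^n and match x^{r+n}. The recurrence is
  D(n) a_n - 4 a_{n-1} - 1 a_{n-2} = 0,  where D(n) = (r+n)(r+n-1) + (1/2)(r+n) + (-3).
  a_n = [4 a_{n-1} + 1 a_{n-2}] / D(n).
Since the indicial polynomial factors as (r - r_1)(r - r_2), D(n) = (r_1 + n - r_1)(r_1 + n - r_2) = n(n + 7/2).
Evaluating step by step (a_0 = 1):
  n = 1: D(1) = 1(1 + 7/2) = 9/2; numerator = 4(1) = 4; a_1 = (4)/(9/2) = 8/9
  n = 2: D(2) = 2(2 + 7/2) = 11; numerator = 4(8/9) + 1(1) = 41/9; a_2 = (41/9)/(11) = 41/99
  n = 3: D(3) = 3(3 + 7/2) = 39/2; numerator = 4(41/99) + 1(8/9) = 28/11; a_3 = (28/11)/(39/2) = 56/429
  n = 4: D(4) = 4(4 + 7/2) = 30; numerator = 4(56/429) + 1(41/99) = 1205/1287; a_4 = (1205/1287)/(30) = 241/7722
  n = 5: D(5) = 5(5 + 7/2) = 85/2; numerator = 4(241/7722) + 1(56/429) = 986/3861; a_5 = (986/3861)/(85/2) = 116/19305
  n = 6: D(6) = 6(6 + 7/2) = 57; numerator = 4(116/19305) + 1(241/7722) = 79/1430; a_6 = (79/1430)/(57) = 79/81510

r = 2; a_0 = 1; a_1 = 8/9; a_2 = 41/99; a_3 = 56/429; a_4 = 241/7722; a_5 = 116/19305; a_6 = 79/81510


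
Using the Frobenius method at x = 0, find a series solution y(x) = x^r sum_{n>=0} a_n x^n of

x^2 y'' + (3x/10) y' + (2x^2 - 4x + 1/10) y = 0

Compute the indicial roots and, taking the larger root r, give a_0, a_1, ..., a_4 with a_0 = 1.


Write in Frobenius form y'' + (p(x)/x) y' + (q(x)/x^2) y = 0:
  p(x) = 3/10,  q(x) = 2x^2 - 4x + 1/10.
Indicial equation: r(r-1) + (3/10) r + (1/10) = 0 -> roots r_1 = 1/2, r_2 = 1/5.
Take r = r_1 = 1/2. Let y(x) = x^r sum_{n>=0} a_n x^n with a_0 = 1.
Substitute y = x^r sum a_n x^n and match x^{r+n}. The recurrence is
  D(n) a_n - 4 a_{n-1} + 2 a_{n-2} = 0,  where D(n) = (r+n)(r+n-1) + (3/10)(r+n) + (1/10).
  a_n = [4 a_{n-1} - 2 a_{n-2}] / D(n).
Since the indicial polynomial factors as (r - r_1)(r - r_2), D(n) = (r_1 + n - r_1)(r_1 + n - r_2) = n(n + 3/10).
Evaluating step by step (a_0 = 1):
  n = 1: D(1) = 1(1 + 3/10) = 13/10; numerator = 4(1) = 4; a_1 = (4)/(13/10) = 40/13
  n = 2: D(2) = 2(2 + 3/10) = 23/5; numerator = 4(40/13) - 2(1) = 134/13; a_2 = (134/13)/(23/5) = 670/299
  n = 3: D(3) = 3(3 + 3/10) = 99/10; numerator = 4(670/299) - 2(40/13) = 840/299; a_3 = (840/299)/(99/10) = 2800/9867
  n = 4: D(4) = 4(4 + 3/10) = 86/5; numerator = 4(2800/9867) - 2(670/299) = -2540/759; a_4 = (-2540/759)/(86/5) = -6350/32637

r = 1/2; a_0 = 1; a_1 = 40/13; a_2 = 670/299; a_3 = 2800/9867; a_4 = -6350/32637


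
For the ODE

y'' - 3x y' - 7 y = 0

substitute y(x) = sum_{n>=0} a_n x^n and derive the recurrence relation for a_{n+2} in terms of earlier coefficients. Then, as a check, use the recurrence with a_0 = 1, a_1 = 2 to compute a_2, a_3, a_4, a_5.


Substitute y = sum_n a_n x^n.
y''(x) has coefficient (n+2)(n+1) a_{n+2} at x^n;
-3 x y'(x) has coefficient -3 n a_n at x^n (shift);
-7 y(x) has coefficient -7 a_n at x^n.
Matching x^n: (n+2)(n+1) a_{n+2} + (-3n - 7) a_n = 0.
Thus a_{n+2} = (3n + 7) / ((n+1)(n+2)) * a_n.

Check with a_0 = 1, a_1 = 2 (apply the recurrence for n = 0, 1, 2, 3): a_0 = 1, a_1 = 2, a_2 = 7/2, a_3 = 10/3, a_4 = 91/24, a_5 = 8/3.

a_(n+2) = (3n + 7) / ((n+1)(n+2)) * a_n; check: a_0 = 1, a_1 = 2, a_2 = 7/2, a_3 = 10/3, a_4 = 91/24, a_5 = 8/3


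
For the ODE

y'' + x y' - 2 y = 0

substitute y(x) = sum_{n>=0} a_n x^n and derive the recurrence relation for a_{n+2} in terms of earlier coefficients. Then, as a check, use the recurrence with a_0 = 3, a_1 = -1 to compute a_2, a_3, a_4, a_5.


Substitute y = sum_n a_n x^n.
y''(x) has coefficient (n+2)(n+1) a_{n+2} at x^n;
x y'(x) has coefficient n a_n at x^n (shift);
-2 y(x) has coefficient -2 a_n at x^n.
Matching x^n: (n+2)(n+1) a_{n+2} + (n - 2) a_n = 0.
Thus a_{n+2} = (-n + 2) / ((n+1)(n+2)) * a_n.

Check with a_0 = 3, a_1 = -1 (apply the recurrence for n = 0, 1, 2, 3): a_0 = 3, a_1 = -1, a_2 = 3, a_3 = -1/6, a_4 = 0, a_5 = 1/120.

a_(n+2) = (-n + 2) / ((n+1)(n+2)) * a_n; check: a_0 = 3, a_1 = -1, a_2 = 3, a_3 = -1/6, a_4 = 0, a_5 = 1/120


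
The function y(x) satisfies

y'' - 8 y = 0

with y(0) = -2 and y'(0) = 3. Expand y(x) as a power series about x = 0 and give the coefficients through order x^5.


Ansatz: y(x) = sum_{n>=0} a_n x^n, so y'(x) = sum_{n>=1} n a_n x^(n-1) and y''(x) = sum_{n>=2} n(n-1) a_n x^(n-2).
Substitute into P(x) y'' + Q(x) y' + R(x) y = 0 with P(x) = 1, Q(x) = 0, R(x) = -8, and match powers of x.
Initial conditions: a_0 = -2, a_1 = 3.
Setting the coefficient of each power of x to zero and solving order by order (substituting the coefficients already found):
  x^0: 2 a_2 - 8 a_0 = 0  ->  2 a_2 = 8 a_0 = -16  ->  a_2 = -8
  x^1: 6 a_3 - 8 a_1 = 0  ->  6 a_3 = 8 a_1 = 24  ->  a_3 = 4
  x^2: 12 a_4 - 8 a_2 = 0  ->  12 a_4 = 8 a_2 = -64  ->  a_4 = -16/3
  x^3: 20 a_5 - 8 a_3 = 0  ->  20 a_5 = 8 a_3 = 32  ->  a_5 = 8/5
Truncated series: y(x) = -2 + 3 x - 8 x^2 + 4 x^3 - (16/3) x^4 + (8/5) x^5 + O(x^6).

a_0 = -2; a_1 = 3; a_2 = -8; a_3 = 4; a_4 = -16/3; a_5 = 8/5


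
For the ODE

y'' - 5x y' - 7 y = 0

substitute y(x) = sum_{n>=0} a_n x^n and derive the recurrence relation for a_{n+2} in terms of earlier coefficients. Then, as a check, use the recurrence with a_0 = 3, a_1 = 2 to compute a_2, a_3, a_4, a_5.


Substitute y = sum_n a_n x^n.
y''(x) has coefficient (n+2)(n+1) a_{n+2} at x^n;
-5 x y'(x) has coefficient -5 n a_n at x^n (shift);
-7 y(x) has coefficient -7 a_n at x^n.
Matching x^n: (n+2)(n+1) a_{n+2} + (-5n - 7) a_n = 0.
Thus a_{n+2} = (5n + 7) / ((n+1)(n+2)) * a_n.

Check with a_0 = 3, a_1 = 2 (apply the recurrence for n = 0, 1, 2, 3): a_0 = 3, a_1 = 2, a_2 = 21/2, a_3 = 4, a_4 = 119/8, a_5 = 22/5.

a_(n+2) = (5n + 7) / ((n+1)(n+2)) * a_n; check: a_0 = 3, a_1 = 2, a_2 = 21/2, a_3 = 4, a_4 = 119/8, a_5 = 22/5


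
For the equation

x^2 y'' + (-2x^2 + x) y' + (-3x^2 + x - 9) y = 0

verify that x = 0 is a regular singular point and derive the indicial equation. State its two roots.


Divide by x^2 to reach normal form y'' + P_1(x) y' + P_2(x) y = 0 with P_1(x) = -2 + 1/x and P_2(x) = -3 + 1/x - 9/x^2.
x = 0 is a singular point because the y'-coefficient -2 + 1/x has a pole at x = 0 and the y-coefficient -3 + 1/x - 9/x^2 has a pole at x = 0.
It is a regular singular point because x P_1(x) = p(x) = 1 - 2x and x^2 P_2(x) = q(x) = -3x^2 + x - 9 are polynomials, hence analytic at x = 0.
p(0) = 1,  q(0) = -9.
Indicial equation: r(r-1) + p(0) r + q(0) = 0, i.e. r^2 + (p(0) - 1) r + q(0) = 0, i.e. r^2 - 9 = 0.
Discriminant: (0)^2 - 4(-9) = 36, so r = (0 ± 6)/2.
Solving: r_1 = 3, r_2 = -3.

indicial: r^2 - 9 = 0; roots r_1 = 3, r_2 = -3


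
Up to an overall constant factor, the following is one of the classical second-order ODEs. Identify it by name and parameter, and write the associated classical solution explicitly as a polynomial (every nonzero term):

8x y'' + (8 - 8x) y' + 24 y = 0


All three coefficients share the factor 8; dividing through by 8 gives  x y'' + (1 - x) y' + 3 y = 0.
This matches the Laguerre equation x y'' + (1 - x) y' + n y = 0 with n = 3; the polynomial solution is L_3(x).
With y = sum_k a_k x^k, matching x^k gives (k+1)k a_{k+1} + (k+1) a_{k+1} - k a_k + n a_k = 0, i.e. (k+1)^2 a_{k+1} = (k - n) a_k = (k - 3) a_k. The right side vanishes at k = 3, so the series terminates at degree 3.
Standard normalization L_n(0) = 1 gives a_0 = 1. Work upward with a_{k+1} = (k - 3) a_k / (k+1)^2:
  a_1 = (0 - 3)(1) / 1^2 = -3/1 = -3
  a_2 = (1 - 3)(-3) / 2^2 = 6/4 = 3/2
  a_3 = (2 - 3)(3/2) / 3^2 = (-3/2)/9 = -1/6
Hence L_3(x) = -x^3/6 + 3 x^2/2 - 3 x + 1.

L_3(x); series = -x^3/6 + 3 x^2/2 - 3 x + 1


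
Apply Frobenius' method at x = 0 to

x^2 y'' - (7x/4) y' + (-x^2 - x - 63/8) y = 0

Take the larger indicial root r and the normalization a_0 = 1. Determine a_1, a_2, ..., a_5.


Write in Frobenius form y'' + (p(x)/x) y' + (q(x)/x^2) y = 0:
  p(x) = -7/4,  q(x) = -x^2 - x - 63/8.
Indicial equation: r(r-1) + (-7/4) r + (-63/8) = 0 -> roots r_1 = 9/2, r_2 = -7/4.
Take r = r_1 = 9/2. Let y(x) = x^r sum_{n>=0} a_n x^n with a_0 = 1.
Substitute y = x^r sum a_n x^n and match x^{r+n}. The recurrence is
  D(n) a_n - 1 a_{n-1} - 1 a_{n-2} = 0,  where D(n) = (r+n)(r+n-1) + (-7/4)(r+n) + (-63/8).
  a_n = [1 a_{n-1} + 1 a_{n-2}] / D(n).
Since the indicial polynomial factors as (r - r_1)(r - r_2), D(n) = (r_1 + n - r_1)(r_1 + n - r_2) = n(n + 25/4).
Evaluating step by step (a_0 = 1):
  n = 1: D(1) = 1(1 + 25/4) = 29/4; numerator = 1(1) = 1; a_1 = (1)/(29/4) = 4/29
  n = 2: D(2) = 2(2 + 25/4) = 33/2; numerator = 1(4/29) + 1(1) = 33/29; a_2 = (33/29)/(33/2) = 2/29
  n = 3: D(3) = 3(3 + 25/4) = 111/4; numerator = 1(2/29) + 1(4/29) = 6/29; a_3 = (6/29)/(111/4) = 8/1073
  n = 4: D(4) = 4(4 + 25/4) = 41; numerator = 1(8/1073) + 1(2/29) = 82/1073; a_4 = (82/1073)/(41) = 2/1073
  n = 5: D(5) = 5(5 + 25/4) = 225/4; numerator = 1(2/1073) + 1(8/1073) = 10/1073; a_5 = (10/1073)/(225/4) = 8/48285

r = 9/2; a_0 = 1; a_1 = 4/29; a_2 = 2/29; a_3 = 8/1073; a_4 = 2/1073; a_5 = 8/48285


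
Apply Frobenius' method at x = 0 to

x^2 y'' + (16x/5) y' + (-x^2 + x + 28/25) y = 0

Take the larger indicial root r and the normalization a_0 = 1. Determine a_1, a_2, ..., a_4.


Write in Frobenius form y'' + (p(x)/x) y' + (q(x)/x^2) y = 0:
  p(x) = 16/5,  q(x) = -x^2 + x + 28/25.
Indicial equation: r(r-1) + (16/5) r + (28/25) = 0 -> roots r_1 = -4/5, r_2 = -7/5.
Take r = r_1 = -4/5. Let y(x) = x^r sum_{n>=0} a_n x^n with a_0 = 1.
Substitute y = x^r sum a_n x^n and match x^{r+n}. The recurrence is
  D(n) a_n + 1 a_{n-1} - 1 a_{n-2} = 0,  where D(n) = (r+n)(r+n-1) + (16/5)(r+n) + (28/25).
  a_n = [-1 a_{n-1} + 1 a_{n-2}] / D(n).
Since the indicial polynomial factors as (r - r_1)(r - r_2), D(n) = (r_1 + n - r_1)(r_1 + n - r_2) = n(n + 3/5).
Evaluating step by step (a_0 = 1):
  n = 1: D(1) = 1(1 + 3/5) = 8/5; numerator = -1(1) = -1; a_1 = (-1)/(8/5) = -5/8
  n = 2: D(2) = 2(2 + 3/5) = 26/5; numerator = -1(-5/8) + 1(1) = 13/8; a_2 = (13/8)/(26/5) = 5/16
  n = 3: D(3) = 3(3 + 3/5) = 54/5; numerator = -1(5/16) + 1(-5/8) = -15/16; a_3 = (-15/16)/(54/5) = -25/288
  n = 4: D(4) = 4(4 + 3/5) = 92/5; numerator = -1(-25/288) + 1(5/16) = 115/288; a_4 = (115/288)/(92/5) = 25/1152

r = -4/5; a_0 = 1; a_1 = -5/8; a_2 = 5/16; a_3 = -25/288; a_4 = 25/1152


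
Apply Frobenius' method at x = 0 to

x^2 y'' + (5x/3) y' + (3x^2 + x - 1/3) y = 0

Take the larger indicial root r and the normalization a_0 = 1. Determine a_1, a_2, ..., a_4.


Write in Frobenius form y'' + (p(x)/x) y' + (q(x)/x^2) y = 0:
  p(x) = 5/3,  q(x) = 3x^2 + x - 1/3.
Indicial equation: r(r-1) + (5/3) r + (-1/3) = 0 -> roots r_1 = 1/3, r_2 = -1.
Take r = r_1 = 1/3. Let y(x) = x^r sum_{n>=0} a_n x^n with a_0 = 1.
Substitute y = x^r sum a_n x^n and match x^{r+n}. The recurrence is
  D(n) a_n + 1 a_{n-1} + 3 a_{n-2} = 0,  where D(n) = (r+n)(r+n-1) + (5/3)(r+n) + (-1/3).
  a_n = [-1 a_{n-1} - 3 a_{n-2}] / D(n).
Since the indicial polynomial factors as (r - r_1)(r - r_2), D(n) = (r_1 + n - r_1)(r_1 + n - r_2) = n(n + 4/3).
Evaluating step by step (a_0 = 1):
  n = 1: D(1) = 1(1 + 4/3) = 7/3; numerator = -1(1) = -1; a_1 = (-1)/(7/3) = -3/7
  n = 2: D(2) = 2(2 + 4/3) = 20/3; numerator = -1(-3/7) - 3(1) = -18/7; a_2 = (-18/7)/(20/3) = -27/70
  n = 3: D(3) = 3(3 + 4/3) = 13; numerator = -1(-27/70) - 3(-3/7) = 117/70; a_3 = (117/70)/(13) = 9/70
  n = 4: D(4) = 4(4 + 4/3) = 64/3; numerator = -1(9/70) - 3(-27/70) = 36/35; a_4 = (36/35)/(64/3) = 27/560

r = 1/3; a_0 = 1; a_1 = -3/7; a_2 = -27/70; a_3 = 9/70; a_4 = 27/560


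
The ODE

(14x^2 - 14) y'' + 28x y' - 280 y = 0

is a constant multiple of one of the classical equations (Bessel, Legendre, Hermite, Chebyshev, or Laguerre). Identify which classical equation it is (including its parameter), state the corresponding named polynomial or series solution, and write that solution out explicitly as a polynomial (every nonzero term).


All three coefficients share the factor -14; dividing through by -14 gives  (1 - x^2) y'' - 2x y' + 20 y = 0.
This matches the Legendre equation (1 - x^2) y'' - 2x y' + n(n+1) y = 0 (note the -2x y' term) with n(n+1) = 20, so n = 4; the polynomial solution is P_4(x).
With y = sum_k a_k x^k, matching x^k gives (k+2)(k+1) a_{k+2} = [k(k+1) - n(n+1)] a_k = (k - 4)(k + 5) a_k. The right side vanishes at k = 4, so the series with the parity of 4 terminates at degree 4.
Standard normalization (P_n(1) = 1): leading coefficient (2n)!/(2^n (n!)^2) = 40320/(16*576) = 35/8, so a_4 = 35/8. Work downward with a_k = (k+1)(k+2) a_{k+2} / ((k - 4)(k + 5)):
  a_2 = (3)(4)(35/8) / ((2 - 4)(2 + 5)) = (105/2)/(-14) = -15/4
  a_0 = (1)(2)(-15/4) / ((0 - 4)(0 + 5)) = (-15/2)/(-20) = 3/8
Hence P_4(x) = 35 x^4/8 - 15 x^2/4 + 3/8.

P_4(x); series = 35 x^4/8 - 15 x^2/4 + 3/8


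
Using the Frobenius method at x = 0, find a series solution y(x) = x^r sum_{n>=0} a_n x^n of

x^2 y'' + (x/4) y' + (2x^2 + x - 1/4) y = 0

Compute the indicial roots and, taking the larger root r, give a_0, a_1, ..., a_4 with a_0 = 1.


Write in Frobenius form y'' + (p(x)/x) y' + (q(x)/x^2) y = 0:
  p(x) = 1/4,  q(x) = 2x^2 + x - 1/4.
Indicial equation: r(r-1) + (1/4) r + (-1/4) = 0 -> roots r_1 = 1, r_2 = -1/4.
Take r = r_1 = 1. Let y(x) = x^r sum_{n>=0} a_n x^n with a_0 = 1.
Substitute y = x^r sum a_n x^n and match x^{r+n}. The recurrence is
  D(n) a_n + 1 a_{n-1} + 2 a_{n-2} = 0,  where D(n) = (r+n)(r+n-1) + (1/4)(r+n) + (-1/4).
  a_n = [-1 a_{n-1} - 2 a_{n-2}] / D(n).
Since the indicial polynomial factors as (r - r_1)(r - r_2), D(n) = (r_1 + n - r_1)(r_1 + n - r_2) = n(n + 5/4).
Evaluating step by step (a_0 = 1):
  n = 1: D(1) = 1(1 + 5/4) = 9/4; numerator = -1(1) = -1; a_1 = (-1)/(9/4) = -4/9
  n = 2: D(2) = 2(2 + 5/4) = 13/2; numerator = -1(-4/9) - 2(1) = -14/9; a_2 = (-14/9)/(13/2) = -28/117
  n = 3: D(3) = 3(3 + 5/4) = 51/4; numerator = -1(-28/117) - 2(-4/9) = 44/39; a_3 = (44/39)/(51/4) = 176/1989
  n = 4: D(4) = 4(4 + 5/4) = 21; numerator = -1(176/1989) - 2(-28/117) = 776/1989; a_4 = (776/1989)/(21) = 776/41769

r = 1; a_0 = 1; a_1 = -4/9; a_2 = -28/117; a_3 = 176/1989; a_4 = 776/41769


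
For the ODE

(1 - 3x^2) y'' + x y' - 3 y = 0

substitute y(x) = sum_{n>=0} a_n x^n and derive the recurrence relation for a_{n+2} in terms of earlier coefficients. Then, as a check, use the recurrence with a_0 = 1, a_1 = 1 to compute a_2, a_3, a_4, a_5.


Substitute y = sum_n a_n x^n.
(1 - 3 x^2) y'' contributes (n+2)(n+1) a_{n+2} - 3 n(n-1) a_n at x^n.
x y'(x) contributes n a_n at x^n.
-3 y(x) contributes -3 a_n at x^n.
Matching x^n: (n+2)(n+1) a_{n+2} + (-3 n(n-1) + n - 3) a_n = 0.
Thus a_{n+2} = (3 n(n-1) - n + 3) / ((n+1)(n+2)) * a_n.

Check with a_0 = 1, a_1 = 1 (apply the recurrence for n = 0, 1, 2, 3): a_0 = 1, a_1 = 1, a_2 = 3/2, a_3 = 1/3, a_4 = 7/8, a_5 = 3/10.

a_(n+2) = (3 n(n-1) - n + 3) / ((n+1)(n+2)) * a_n; check: a_0 = 1, a_1 = 1, a_2 = 3/2, a_3 = 1/3, a_4 = 7/8, a_5 = 3/10


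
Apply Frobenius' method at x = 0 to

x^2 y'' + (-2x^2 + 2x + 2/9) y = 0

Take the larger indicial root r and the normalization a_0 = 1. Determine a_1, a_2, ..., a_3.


Write in Frobenius form y'' + (p(x)/x) y' + (q(x)/x^2) y = 0:
  p(x) = 0,  q(x) = -2x^2 + 2x + 2/9.
Indicial equation: r(r-1) + (0) r + (2/9) = 0 -> roots r_1 = 2/3, r_2 = 1/3.
Take r = r_1 = 2/3. Let y(x) = x^r sum_{n>=0} a_n x^n with a_0 = 1.
Substitute y = x^r sum a_n x^n and match x^{r+n}. The recurrence is
  D(n) a_n + 2 a_{n-1} - 2 a_{n-2} = 0,  where D(n) = (r+n)(r+n-1) + (0)(r+n) + (2/9).
  a_n = [-2 a_{n-1} + 2 a_{n-2}] / D(n).
Since the indicial polynomial factors as (r - r_1)(r - r_2), D(n) = (r_1 + n - r_1)(r_1 + n - r_2) = n(n + 1/3).
Evaluating step by step (a_0 = 1):
  n = 1: D(1) = 1(1 + 1/3) = 4/3; numerator = -2(1) = -2; a_1 = (-2)/(4/3) = -3/2
  n = 2: D(2) = 2(2 + 1/3) = 14/3; numerator = -2(-3/2) + 2(1) = 5; a_2 = (5)/(14/3) = 15/14
  n = 3: D(3) = 3(3 + 1/3) = 10; numerator = -2(15/14) + 2(-3/2) = -36/7; a_3 = (-36/7)/(10) = -18/35

r = 2/3; a_0 = 1; a_1 = -3/2; a_2 = 15/14; a_3 = -18/35


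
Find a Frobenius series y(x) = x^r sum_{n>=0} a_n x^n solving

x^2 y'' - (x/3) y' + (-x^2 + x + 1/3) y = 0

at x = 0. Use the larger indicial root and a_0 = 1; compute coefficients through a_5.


Write in Frobenius form y'' + (p(x)/x) y' + (q(x)/x^2) y = 0:
  p(x) = -1/3,  q(x) = -x^2 + x + 1/3.
Indicial equation: r(r-1) + (-1/3) r + (1/3) = 0 -> roots r_1 = 1, r_2 = 1/3.
Take r = r_1 = 1. Let y(x) = x^r sum_{n>=0} a_n x^n with a_0 = 1.
Substitute y = x^r sum a_n x^n and match x^{r+n}. The recurrence is
  D(n) a_n + 1 a_{n-1} - 1 a_{n-2} = 0,  where D(n) = (r+n)(r+n-1) + (-1/3)(r+n) + (1/3).
  a_n = [-1 a_{n-1} + 1 a_{n-2}] / D(n).
Since the indicial polynomial factors as (r - r_1)(r - r_2), D(n) = (r_1 + n - r_1)(r_1 + n - r_2) = n(n + 2/3).
Evaluating step by step (a_0 = 1):
  n = 1: D(1) = 1(1 + 2/3) = 5/3; numerator = -1(1) = -1; a_1 = (-1)/(5/3) = -3/5
  n = 2: D(2) = 2(2 + 2/3) = 16/3; numerator = -1(-3/5) + 1(1) = 8/5; a_2 = (8/5)/(16/3) = 3/10
  n = 3: D(3) = 3(3 + 2/3) = 11; numerator = -1(3/10) + 1(-3/5) = -9/10; a_3 = (-9/10)/(11) = -9/110
  n = 4: D(4) = 4(4 + 2/3) = 56/3; numerator = -1(-9/110) + 1(3/10) = 21/55; a_4 = (21/55)/(56/3) = 9/440
  n = 5: D(5) = 5(5 + 2/3) = 85/3; numerator = -1(9/440) + 1(-9/110) = -9/88; a_5 = (-9/88)/(85/3) = -27/7480

r = 1; a_0 = 1; a_1 = -3/5; a_2 = 3/10; a_3 = -9/110; a_4 = 9/440; a_5 = -27/7480


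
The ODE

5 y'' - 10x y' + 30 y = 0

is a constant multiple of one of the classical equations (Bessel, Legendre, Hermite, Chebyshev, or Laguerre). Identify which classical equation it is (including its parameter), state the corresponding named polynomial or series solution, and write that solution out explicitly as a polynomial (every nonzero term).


All three coefficients share the factor 5; dividing through by 5 gives  y'' - 2x y' + 6 y = 0.
This matches the Hermite equation y'' - 2x y' + 2n y = 0 with 2n = 6, so n = 3; the polynomial solution is H_3(x).
With y = sum_k a_k x^k, matching x^k gives (k+2)(k+1) a_{k+2} = 2(k - n) a_k = 2(k - 3) a_k. The right side vanishes at k = 3, so the series with the parity of 3 terminates at degree 3.
Standard normalization: leading coefficient of H_n is 2^n, so a_3 = 2^3 = 8. Work downward with a_k = (k+1)(k+2) a_{k+2} / (2(k - n)):
  a_1 = (2)(3)(8) / (2(1 - 3)) = 48/(-4) = -12
Hence H_3(x) = 8 x^3 - 12 x.

H_3(x); series = 8 x^3 - 12 x


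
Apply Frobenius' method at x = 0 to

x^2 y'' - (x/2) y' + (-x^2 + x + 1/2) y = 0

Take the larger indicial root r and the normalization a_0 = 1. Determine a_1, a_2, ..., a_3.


Write in Frobenius form y'' + (p(x)/x) y' + (q(x)/x^2) y = 0:
  p(x) = -1/2,  q(x) = -x^2 + x + 1/2.
Indicial equation: r(r-1) + (-1/2) r + (1/2) = 0 -> roots r_1 = 1, r_2 = 1/2.
Take r = r_1 = 1. Let y(x) = x^r sum_{n>=0} a_n x^n with a_0 = 1.
Substitute y = x^r sum a_n x^n and match x^{r+n}. The recurrence is
  D(n) a_n + 1 a_{n-1} - 1 a_{n-2} = 0,  where D(n) = (r+n)(r+n-1) + (-1/2)(r+n) + (1/2).
  a_n = [-1 a_{n-1} + 1 a_{n-2}] / D(n).
Since the indicial polynomial factors as (r - r_1)(r - r_2), D(n) = (r_1 + n - r_1)(r_1 + n - r_2) = n(n + 1/2).
Evaluating step by step (a_0 = 1):
  n = 1: D(1) = 1(1 + 1/2) = 3/2; numerator = -1(1) = -1; a_1 = (-1)/(3/2) = -2/3
  n = 2: D(2) = 2(2 + 1/2) = 5; numerator = -1(-2/3) + 1(1) = 5/3; a_2 = (5/3)/(5) = 1/3
  n = 3: D(3) = 3(3 + 1/2) = 21/2; numerator = -1(1/3) + 1(-2/3) = -1; a_3 = (-1)/(21/2) = -2/21

r = 1; a_0 = 1; a_1 = -2/3; a_2 = 1/3; a_3 = -2/21


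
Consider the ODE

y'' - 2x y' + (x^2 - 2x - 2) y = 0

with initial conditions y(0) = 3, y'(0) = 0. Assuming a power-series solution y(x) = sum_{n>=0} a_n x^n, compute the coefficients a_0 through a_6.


Ansatz: y(x) = sum_{n>=0} a_n x^n, so y'(x) = sum_{n>=1} n a_n x^(n-1) and y''(x) = sum_{n>=2} n(n-1) a_n x^(n-2).
Substitute into P(x) y'' + Q(x) y' + R(x) y = 0 with P(x) = 1, Q(x) = -2x, R(x) = x^2 - 2x - 2, and match powers of x.
Initial conditions: a_0 = 3, a_1 = 0.
Setting the coefficient of each power of x to zero and solving order by order (substituting the coefficients already found):
  x^0: 2 a_2 - 2 a_0 = 0  ->  2 a_2 = 2 a_0 = 6  ->  a_2 = 3
  x^1: 6 a_3 - 4 a_1 - 2 a_0 = 0  ->  6 a_3 = 4 a_1 + 2 a_0 = 6  ->  a_3 = 1
  x^2: 12 a_4 - 6 a_2 - 2 a_1 + a_0 = 0  ->  12 a_4 = 6 a_2 + 2 a_1 - a_0 = 15  ->  a_4 = 5/4
  x^3: 20 a_5 - 8 a_3 - 2 a_2 + a_1 = 0  ->  20 a_5 = 8 a_3 + 2 a_2 - a_1 = 14  ->  a_5 = 7/10
  x^4: 30 a_6 - 10 a_4 - 2 a_3 + a_2 = 0  ->  30 a_6 = 10 a_4 + 2 a_3 - a_2 = 23/2  ->  a_6 = 23/60
Truncated series: y(x) = 3 + 3 x^2 + x^3 + (5/4) x^4 + (7/10) x^5 + (23/60) x^6 + O(x^7).

a_0 = 3; a_1 = 0; a_2 = 3; a_3 = 1; a_4 = 5/4; a_5 = 7/10; a_6 = 23/60


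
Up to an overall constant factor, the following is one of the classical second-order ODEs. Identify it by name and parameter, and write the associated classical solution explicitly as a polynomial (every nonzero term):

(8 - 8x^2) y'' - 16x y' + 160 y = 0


All three coefficients share the factor 8; dividing through by 8 gives  (1 - x^2) y'' - 2x y' + 20 y = 0.
This matches the Legendre equation (1 - x^2) y'' - 2x y' + n(n+1) y = 0 (note the -2x y' term) with n(n+1) = 20, so n = 4; the polynomial solution is P_4(x).
With y = sum_k a_k x^k, matching x^k gives (k+2)(k+1) a_{k+2} = [k(k+1) - n(n+1)] a_k = (k - 4)(k + 5) a_k. The right side vanishes at k = 4, so the series with the parity of 4 terminates at degree 4.
Standard normalization (P_n(1) = 1): leading coefficient (2n)!/(2^n (n!)^2) = 40320/(16*576) = 35/8, so a_4 = 35/8. Work downward with a_k = (k+1)(k+2) a_{k+2} / ((k - 4)(k + 5)):
  a_2 = (3)(4)(35/8) / ((2 - 4)(2 + 5)) = (105/2)/(-14) = -15/4
  a_0 = (1)(2)(-15/4) / ((0 - 4)(0 + 5)) = (-15/2)/(-20) = 3/8
Hence P_4(x) = 35 x^4/8 - 15 x^2/4 + 3/8.

P_4(x); series = 35 x^4/8 - 15 x^2/4 + 3/8


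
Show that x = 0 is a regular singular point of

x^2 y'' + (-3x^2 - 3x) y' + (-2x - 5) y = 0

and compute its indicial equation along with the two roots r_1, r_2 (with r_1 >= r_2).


Divide by x^2 to reach normal form y'' + P_1(x) y' + P_2(x) y = 0 with P_1(x) = -3 - 3/x and P_2(x) = -2/x - 5/x^2.
x = 0 is a singular point because the y'-coefficient -3 - 3/x has a pole at x = 0 and the y-coefficient -2/x - 5/x^2 has a pole at x = 0.
It is a regular singular point because x P_1(x) = p(x) = -3x - 3 and x^2 P_2(x) = q(x) = -2x - 5 are polynomials, hence analytic at x = 0.
p(0) = -3,  q(0) = -5.
Indicial equation: r(r-1) + p(0) r + q(0) = 0, i.e. r^2 + (p(0) - 1) r + q(0) = 0, i.e. r^2 - 4 r - 5 = 0.
Discriminant: (-4)^2 - 4(-5) = 36, so r = (4 ± 6)/2.
Solving: r_1 = 5, r_2 = -1.

indicial: r^2 - 4 r - 5 = 0; roots r_1 = 5, r_2 = -1


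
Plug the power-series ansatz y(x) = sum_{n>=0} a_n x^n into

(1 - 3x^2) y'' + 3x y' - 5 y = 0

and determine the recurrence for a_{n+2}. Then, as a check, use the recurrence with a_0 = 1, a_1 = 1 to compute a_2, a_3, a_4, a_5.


Substitute y = sum_n a_n x^n.
(1 - 3 x^2) y'' contributes (n+2)(n+1) a_{n+2} - 3 n(n-1) a_n at x^n.
3 x y'(x) contributes 3 n a_n at x^n.
-5 y(x) contributes -5 a_n at x^n.
Matching x^n: (n+2)(n+1) a_{n+2} + (-3 n(n-1) + 3 n - 5) a_n = 0.
Thus a_{n+2} = (3 n(n-1) - 3 n + 5) / ((n+1)(n+2)) * a_n.

Check with a_0 = 1, a_1 = 1 (apply the recurrence for n = 0, 1, 2, 3): a_0 = 1, a_1 = 1, a_2 = 5/2, a_3 = 1/3, a_4 = 25/24, a_5 = 7/30.

a_(n+2) = (3 n(n-1) - 3 n + 5) / ((n+1)(n+2)) * a_n; check: a_0 = 1, a_1 = 1, a_2 = 5/2, a_3 = 1/3, a_4 = 25/24, a_5 = 7/30


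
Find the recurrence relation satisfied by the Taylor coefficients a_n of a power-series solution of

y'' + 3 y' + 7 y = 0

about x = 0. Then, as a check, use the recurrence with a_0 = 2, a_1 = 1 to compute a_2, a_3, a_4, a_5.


Substitute y = sum_n a_n x^n.
y''(x) has coefficient (n+2)(n+1) a_{n+2} at x^n;
3 y'(x) has coefficient 3 (n+1) a_{n+1} at x^n;
7 y(x) has coefficient 7 a_n at x^n.
Matching x^n: (n+2)(n+1) a_{n+2} + 3 (n+1) a_{n+1} + 7 a_n = 0.
Thus a_{n+2} = [-3 (n+1) a_{n+1} - 7 a_n] / ((n+1)(n+2)).

Check with a_0 = 2, a_1 = 1 (apply the recurrence for n = 0, 1, 2, 3): a_0 = 2, a_1 = 1, a_2 = -17/2, a_3 = 22/3, a_4 = -13/24, a_5 = -269/120.

a_(n+2) = [-3 (n+1) a_(n+1) - 7 a_n] / ((n+1)(n+2)); check: a_0 = 2, a_1 = 1, a_2 = -17/2, a_3 = 22/3, a_4 = -13/24, a_5 = -269/120


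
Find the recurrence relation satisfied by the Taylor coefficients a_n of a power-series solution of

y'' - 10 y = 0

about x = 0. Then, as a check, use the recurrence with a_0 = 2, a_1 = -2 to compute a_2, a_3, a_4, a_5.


Substitute y = sum_n a_n x^n into y'' + (const) y = 0.
y''(x) = sum_{n>=0} (n+2)(n+1) a_{n+2} x^n.
The ODE becomes sum_n [(n+2)(n+1) a_{n+2} - 10 a_n] x^n = 0.
Setting each coefficient to zero gives the recurrence:
  (n+2)(n+1) a_{n+2} - 10 a_n = 0,
  a_{n+2} = 10 / ((n+1)(n+2)) a_n.

Check with a_0 = 2, a_1 = -2 (apply the recurrence for n = 0, 1, 2, 3): a_0 = 2, a_1 = -2, a_2 = 10, a_3 = -10/3, a_4 = 25/3, a_5 = -5/3.

a_{n+2} = 10/((n+1)(n+2)) * a_n; check: a_0 = 2, a_1 = -2, a_2 = 10, a_3 = -10/3, a_4 = 25/3, a_5 = -5/3


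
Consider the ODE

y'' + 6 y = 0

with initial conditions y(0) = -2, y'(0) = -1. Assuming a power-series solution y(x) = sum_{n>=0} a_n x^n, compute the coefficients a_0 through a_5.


Ansatz: y(x) = sum_{n>=0} a_n x^n, so y'(x) = sum_{n>=1} n a_n x^(n-1) and y''(x) = sum_{n>=2} n(n-1) a_n x^(n-2).
Substitute into P(x) y'' + Q(x) y' + R(x) y = 0 with P(x) = 1, Q(x) = 0, R(x) = 6, and match powers of x.
Initial conditions: a_0 = -2, a_1 = -1.
Setting the coefficient of each power of x to zero and solving order by order (substituting the coefficients already found):
  x^0: 2 a_2 + 6 a_0 = 0  ->  2 a_2 = -6 a_0 = 12  ->  a_2 = 6
  x^1: 6 a_3 + 6 a_1 = 0  ->  6 a_3 = -6 a_1 = 6  ->  a_3 = 1
  x^2: 12 a_4 + 6 a_2 = 0  ->  12 a_4 = -6 a_2 = -36  ->  a_4 = -3
  x^3: 20 a_5 + 6 a_3 = 0  ->  20 a_5 = -6 a_3 = -6  ->  a_5 = -3/10
Truncated series: y(x) = -2 - x + 6 x^2 + x^3 - 3 x^4 - (3/10) x^5 + O(x^6).

a_0 = -2; a_1 = -1; a_2 = 6; a_3 = 1; a_4 = -3; a_5 = -3/10
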